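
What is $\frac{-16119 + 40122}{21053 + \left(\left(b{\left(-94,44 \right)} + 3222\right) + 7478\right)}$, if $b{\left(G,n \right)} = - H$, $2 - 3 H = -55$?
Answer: $\frac{2667}{3526} \approx 0.75638$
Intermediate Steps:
$H = 19$ ($H = \frac{2}{3} - - \frac{55}{3} = \frac{2}{3} + \frac{55}{3} = 19$)
$b{\left(G,n \right)} = -19$ ($b{\left(G,n \right)} = \left(-1\right) 19 = -19$)
$\frac{-16119 + 40122}{21053 + \left(\left(b{\left(-94,44 \right)} + 3222\right) + 7478\right)} = \frac{-16119 + 40122}{21053 + \left(\left(-19 + 3222\right) + 7478\right)} = \frac{24003}{21053 + \left(3203 + 7478\right)} = \frac{24003}{21053 + 10681} = \frac{24003}{31734} = 24003 \cdot \frac{1}{31734} = \frac{2667}{3526}$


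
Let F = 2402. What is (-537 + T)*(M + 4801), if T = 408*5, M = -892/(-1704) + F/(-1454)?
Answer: 744751428297/103234 ≈ 7.2142e+6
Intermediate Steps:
M = -349505/309702 (M = -892/(-1704) + 2402/(-1454) = -892*(-1/1704) + 2402*(-1/1454) = 223/426 - 1201/727 = -349505/309702 ≈ -1.1285)
T = 2040
(-537 + T)*(M + 4801) = (-537 + 2040)*(-349505/309702 + 4801) = 1503*(1486529797/309702) = 744751428297/103234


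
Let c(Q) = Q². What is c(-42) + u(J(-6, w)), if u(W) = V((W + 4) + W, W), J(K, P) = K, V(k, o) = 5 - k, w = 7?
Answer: 1777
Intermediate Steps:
u(W) = 1 - 2*W (u(W) = 5 - ((W + 4) + W) = 5 - ((4 + W) + W) = 5 - (4 + 2*W) = 5 + (-4 - 2*W) = 1 - 2*W)
c(-42) + u(J(-6, w)) = (-42)² + (1 - 2*(-6)) = 1764 + (1 + 12) = 1764 + 13 = 1777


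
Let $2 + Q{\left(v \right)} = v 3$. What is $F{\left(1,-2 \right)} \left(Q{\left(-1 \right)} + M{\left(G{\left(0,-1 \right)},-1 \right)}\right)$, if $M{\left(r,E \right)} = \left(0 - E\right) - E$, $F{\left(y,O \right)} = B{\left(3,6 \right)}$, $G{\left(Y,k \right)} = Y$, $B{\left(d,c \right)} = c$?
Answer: $-18$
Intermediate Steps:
$F{\left(y,O \right)} = 6$
$M{\left(r,E \right)} = - 2 E$ ($M{\left(r,E \right)} = - E - E = - 2 E$)
$Q{\left(v \right)} = -2 + 3 v$ ($Q{\left(v \right)} = -2 + v 3 = -2 + 3 v$)
$F{\left(1,-2 \right)} \left(Q{\left(-1 \right)} + M{\left(G{\left(0,-1 \right)},-1 \right)}\right) = 6 \left(\left(-2 + 3 \left(-1\right)\right) - -2\right) = 6 \left(\left(-2 - 3\right) + 2\right) = 6 \left(-5 + 2\right) = 6 \left(-3\right) = -18$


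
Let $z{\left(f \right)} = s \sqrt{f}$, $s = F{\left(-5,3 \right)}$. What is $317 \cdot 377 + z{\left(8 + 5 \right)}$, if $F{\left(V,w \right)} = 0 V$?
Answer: $119509$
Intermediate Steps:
$F{\left(V,w \right)} = 0$
$s = 0$
$z{\left(f \right)} = 0$ ($z{\left(f \right)} = 0 \sqrt{f} = 0$)
$317 \cdot 377 + z{\left(8 + 5 \right)} = 317 \cdot 377 + 0 = 119509 + 0 = 119509$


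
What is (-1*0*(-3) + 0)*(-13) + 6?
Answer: 6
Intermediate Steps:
(-1*0*(-3) + 0)*(-13) + 6 = (0*(-3) + 0)*(-13) + 6 = (0 + 0)*(-13) + 6 = 0*(-13) + 6 = 0 + 6 = 6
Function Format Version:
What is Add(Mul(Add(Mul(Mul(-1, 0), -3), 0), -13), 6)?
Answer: 6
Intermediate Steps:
Add(Mul(Add(Mul(Mul(-1, 0), -3), 0), -13), 6) = Add(Mul(Add(Mul(0, -3), 0), -13), 6) = Add(Mul(Add(0, 0), -13), 6) = Add(Mul(0, -13), 6) = Add(0, 6) = 6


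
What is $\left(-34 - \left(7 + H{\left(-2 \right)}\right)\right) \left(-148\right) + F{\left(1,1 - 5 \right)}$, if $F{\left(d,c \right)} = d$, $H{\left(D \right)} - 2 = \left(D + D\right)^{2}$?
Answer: $8733$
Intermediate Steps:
$H{\left(D \right)} = 2 + 4 D^{2}$ ($H{\left(D \right)} = 2 + \left(D + D\right)^{2} = 2 + \left(2 D\right)^{2} = 2 + 4 D^{2}$)
$\left(-34 - \left(7 + H{\left(-2 \right)}\right)\right) \left(-148\right) + F{\left(1,1 - 5 \right)} = \left(-34 - \left(9 + 16\right)\right) \left(-148\right) + 1 = \left(-34 - 25\right) \left(-148\right) + 1 = \left(-59\right) \left(-148\right) + 1 = 8732 + 1 = 8733$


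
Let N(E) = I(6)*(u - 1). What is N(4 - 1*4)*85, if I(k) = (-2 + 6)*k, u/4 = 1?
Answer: 6120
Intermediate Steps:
u = 4 (u = 4*1 = 4)
I(k) = 4*k
N(E) = 72 (N(E) = (4*6)*(4 - 1) = 24*3 = 72)
N(4 - 1*4)*85 = 72*85 = 6120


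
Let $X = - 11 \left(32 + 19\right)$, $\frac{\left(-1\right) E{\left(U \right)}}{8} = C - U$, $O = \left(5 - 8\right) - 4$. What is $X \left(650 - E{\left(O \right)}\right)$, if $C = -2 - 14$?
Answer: $-324258$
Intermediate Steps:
$O = -7$ ($O = -3 - 4 = -7$)
$C = -16$
$E{\left(U \right)} = 128 + 8 U$ ($E{\left(U \right)} = - 8 \left(-16 - U\right) = 128 + 8 U$)
$X = -561$ ($X = \left(-11\right) 51 = -561$)
$X \left(650 - E{\left(O \right)}\right) = - 561 \left(650 - \left(128 + 8 \left(-7\right)\right)\right) = - 561 \left(650 - \left(128 - 56\right)\right) = - 561 \left(650 - 72\right) = \left(-561\right) 578 = -324258$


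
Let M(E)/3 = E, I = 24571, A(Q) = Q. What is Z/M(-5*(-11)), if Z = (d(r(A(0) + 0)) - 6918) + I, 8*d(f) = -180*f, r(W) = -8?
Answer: 17833/165 ≈ 108.08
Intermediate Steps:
M(E) = 3*E
d(f) = -45*f/2 (d(f) = (-180*f)/8 = -45*f/2)
Z = 17833 (Z = (-45/2*(-8) - 6918) + 24571 = (180 - 6918) + 24571 = -6738 + 24571 = 17833)
Z/M(-5*(-11)) = 17833/((3*(-5*(-11)))) = 17833/((3*55)) = 17833/165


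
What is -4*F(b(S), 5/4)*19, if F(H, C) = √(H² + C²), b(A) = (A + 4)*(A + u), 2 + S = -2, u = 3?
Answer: -95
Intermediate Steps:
S = -4 (S = -2 - 2 = -4)
b(A) = (3 + A)*(4 + A) (b(A) = (A + 4)*(A + 3) = (4 + A)*(3 + A) = (3 + A)*(4 + A))
F(H, C) = √(C² + H²)
-4*F(b(S), 5/4)*19 = -4*√((5/4)² + (12 + (-4)² + 7*(-4))²)*19 = -4*√((5*(¼))² + (12 + 16 - 28)²)*19 = -4*√((5/4)² + 0²)*19 = -4*√(25/16 + 0)*19 = -4*√(25/16)*19 = -4*5/4*19 = -5*19 = -95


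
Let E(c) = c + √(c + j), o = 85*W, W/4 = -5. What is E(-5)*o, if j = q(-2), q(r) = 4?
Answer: 8500 - 1700*I ≈ 8500.0 - 1700.0*I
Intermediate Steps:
W = -20 (W = 4*(-5) = -20)
j = 4
o = -1700 (o = 85*(-20) = -1700)
E(c) = c + √(4 + c) (E(c) = c + √(c + 4) = c + √(4 + c))
E(-5)*o = (-5 + √(4 - 5))*(-1700) = (-5 + √(-1))*(-1700) = (-5 + I)*(-1700) = 8500 - 1700*I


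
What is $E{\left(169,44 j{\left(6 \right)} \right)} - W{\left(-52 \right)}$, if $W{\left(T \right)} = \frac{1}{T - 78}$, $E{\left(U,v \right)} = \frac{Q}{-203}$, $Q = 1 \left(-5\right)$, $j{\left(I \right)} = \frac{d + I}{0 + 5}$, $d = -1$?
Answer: $\frac{853}{26390} \approx 0.032323$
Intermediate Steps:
$j{\left(I \right)} = - \frac{1}{5} + \frac{I}{5}$ ($j{\left(I \right)} = \frac{-1 + I}{0 + 5} = \frac{-1 + I}{5} = \left(-1 + I\right) \frac{1}{5} = - \frac{1}{5} + \frac{I}{5}$)
$Q = -5$
$E{\left(U,v \right)} = \frac{5}{203}$ ($E{\left(U,v \right)} = - \frac{5}{-203} = \left(-5\right) \left(- \frac{1}{203}\right) = \frac{5}{203}$)
$W{\left(T \right)} = \frac{1}{-78 + T}$
$E{\left(169,44 j{\left(6 \right)} \right)} - W{\left(-52 \right)} = \frac{5}{203} - \frac{1}{-78 - 52} = \frac{5}{203} - \frac{1}{-130} = \frac{5}{203} - - \frac{1}{130} = \frac{5}{203} + \frac{1}{130} = \frac{853}{26390}$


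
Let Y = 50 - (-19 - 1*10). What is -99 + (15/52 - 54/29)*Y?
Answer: -336759/1508 ≈ -223.31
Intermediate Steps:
Y = 79 (Y = 50 - (-19 - 10) = 50 - 1*(-29) = 50 + 29 = 79)
-99 + (15/52 - 54/29)*Y = -99 + (15/52 - 54/29)*79 = -99 - 2373/1508*79 = -99 - 187467/1508 = -336759/1508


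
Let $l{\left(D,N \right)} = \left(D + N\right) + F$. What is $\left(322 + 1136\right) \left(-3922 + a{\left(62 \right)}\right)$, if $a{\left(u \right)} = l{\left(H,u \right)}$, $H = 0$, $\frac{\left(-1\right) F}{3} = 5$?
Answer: $-5649750$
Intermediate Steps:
$F = -15$ ($F = \left(-3\right) 5 = -15$)
$l{\left(D,N \right)} = -15 + D + N$ ($l{\left(D,N \right)} = \left(D + N\right) - 15 = -15 + D + N$)
$a{\left(u \right)} = -15 + u$ ($a{\left(u \right)} = -15 + 0 + u = -15 + u$)
$\left(322 + 1136\right) \left(-3922 + a{\left(62 \right)}\right) = \left(322 + 1136\right) \left(-3922 + \left(-15 + 62\right)\right) = 1458 \left(-3922 + 47\right) = 1458 \left(-3875\right) = -5649750$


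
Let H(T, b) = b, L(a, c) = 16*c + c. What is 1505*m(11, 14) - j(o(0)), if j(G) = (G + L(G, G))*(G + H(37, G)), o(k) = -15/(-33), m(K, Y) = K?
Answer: 2002255/121 ≈ 16548.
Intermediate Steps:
L(a, c) = 17*c
o(k) = 5/11 (o(k) = -15*(-1/33) = 5/11)
j(G) = 36*G² (j(G) = (G + 17*G)*(G + G) = (18*G)*(2*G) = 36*G²)
1505*m(11, 14) - j(o(0)) = 1505*11 - 36*(5/11)² = 16555 - 36*25/121 = 16555 - 1*900/121 = 16555 - 900/121 = 2002255/121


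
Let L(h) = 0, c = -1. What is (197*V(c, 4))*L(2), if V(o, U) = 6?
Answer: 0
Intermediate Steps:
(197*V(c, 4))*L(2) = (197*6)*0 = 1182*0 = 0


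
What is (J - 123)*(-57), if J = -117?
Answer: 13680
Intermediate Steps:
(J - 123)*(-57) = (-117 - 123)*(-57) = -240*(-57) = 13680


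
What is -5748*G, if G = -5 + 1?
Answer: 22992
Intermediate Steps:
G = -4
-5748*G = -5748*(-4) = 22992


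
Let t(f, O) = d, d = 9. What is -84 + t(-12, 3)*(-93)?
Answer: -921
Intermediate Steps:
t(f, O) = 9
-84 + t(-12, 3)*(-93) = -84 + 9*(-93) = -84 - 837 = -921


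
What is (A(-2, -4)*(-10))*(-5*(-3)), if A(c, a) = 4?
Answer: -600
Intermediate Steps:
(A(-2, -4)*(-10))*(-5*(-3)) = (4*(-10))*(-5*(-3)) = -40*15 = -600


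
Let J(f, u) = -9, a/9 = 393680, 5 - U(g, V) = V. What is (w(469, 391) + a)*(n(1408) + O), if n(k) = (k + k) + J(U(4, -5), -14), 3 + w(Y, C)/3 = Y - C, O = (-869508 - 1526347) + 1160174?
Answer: -4368497923530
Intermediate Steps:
O = -1235681 (O = -2395855 + 1160174 = -1235681)
U(g, V) = 5 - V
a = 3543120 (a = 9*393680 = 3543120)
w(Y, C) = -9 - 3*C + 3*Y (w(Y, C) = -9 + 3*(Y - C) = -9 + (-3*C + 3*Y) = -9 - 3*C + 3*Y)
n(k) = -9 + 2*k (n(k) = (k + k) - 9 = 2*k - 9 = -9 + 2*k)
(w(469, 391) + a)*(n(1408) + O) = ((-9 - 3*391 + 3*469) + 3543120)*((-9 + 2*1408) - 1235681) = ((-9 - 1173 + 1407) + 3543120)*((-9 + 2816) - 1235681) = (225 + 3543120)*(2807 - 1235681) = 3543345*(-1232874) = -4368497923530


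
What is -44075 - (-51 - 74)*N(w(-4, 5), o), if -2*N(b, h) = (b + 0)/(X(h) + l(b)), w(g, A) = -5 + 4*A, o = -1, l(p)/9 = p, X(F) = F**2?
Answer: -11990275/272 ≈ -44082.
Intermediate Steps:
l(p) = 9*p
N(b, h) = -b/(2*(h**2 + 9*b)) (N(b, h) = -(b + 0)/(2*(h**2 + 9*b)) = -b/(2*(h**2 + 9*b)))
-44075 - (-51 - 74)*N(w(-4, 5), o) = -44075 - (-51 - 74)*(-(-5 + 4*5)/(2*(-1)**2 + 18*(-5 + 4*5))) = -44075 - (-125)*(-(-5 + 20)/(2*1 + 18*(-5 + 20))) = -44075 - (-125)*(-1*15/(2 + 18*15)) = -44075 - (-125)*(-1*15/(2 + 270)) = -44075 - (-125)*(-1*15/272) = -44075 - (-125)*(-1*15*1/272) = -44075 - (-125)*(-15)/272 = -44075 - 1*1875/272 = -44075 - 1875/272 = -11990275/272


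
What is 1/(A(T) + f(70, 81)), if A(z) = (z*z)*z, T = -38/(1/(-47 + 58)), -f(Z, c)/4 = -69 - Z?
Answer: -1/73034076 ≈ -1.3692e-8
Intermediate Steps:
f(Z, c) = 276 + 4*Z (f(Z, c) = -4*(-69 - Z) = 276 + 4*Z)
T = -418 (T = -38/(1/11) = -38/1/11 = -38*11 = -418)
A(z) = z**3 (A(z) = z**2*z = z**3)
1/(A(T) + f(70, 81)) = 1/((-418)**3 + (276 + 4*70)) = 1/(-73034632 + (276 + 280)) = 1/(-73034632 + 556) = 1/(-73034076) = -1/73034076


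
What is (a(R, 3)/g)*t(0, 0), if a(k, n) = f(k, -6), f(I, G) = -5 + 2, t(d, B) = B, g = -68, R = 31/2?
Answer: 0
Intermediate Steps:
R = 31/2 (R = 31*(½) = 31/2 ≈ 15.500)
f(I, G) = -3
a(k, n) = -3
(a(R, 3)/g)*t(0, 0) = -3/(-68)*0 = -3*(-1/68)*0 = (3/68)*0 = 0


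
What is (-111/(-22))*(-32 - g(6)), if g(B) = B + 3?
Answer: -4551/22 ≈ -206.86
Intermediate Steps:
g(B) = 3 + B
(-111/(-22))*(-32 - g(6)) = (-111/(-22))*(-32 - (3 + 6)) = (-111*(-1/22))*(-32 - 1*9) = 111*(-32 - 9)/22 = (111/22)*(-41) = -4551/22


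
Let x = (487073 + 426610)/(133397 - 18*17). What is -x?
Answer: -913683/133091 ≈ -6.8651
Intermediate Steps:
x = 913683/133091 (x = 913683/(133397 - 306) = 913683/133091 ≈ 6.8651)
-x = -1*913683/133091 = -913683/133091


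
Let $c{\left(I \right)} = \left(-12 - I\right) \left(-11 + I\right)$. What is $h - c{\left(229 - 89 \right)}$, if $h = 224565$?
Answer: $244173$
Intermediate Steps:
$h - c{\left(229 - 89 \right)} = 224565 - \left(132 - \left(229 - 89\right) - \left(229 - 89\right)^{2}\right) = 224565 - \left(132 - 140 - 140^{2}\right) = 224565 - \left(132 - 140 - 19600\right) = 224565 - -19608 = 224565 + 19608 = 244173$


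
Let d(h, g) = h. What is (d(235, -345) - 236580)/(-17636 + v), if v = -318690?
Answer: 236345/336326 ≈ 0.70273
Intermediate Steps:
(d(235, -345) - 236580)/(-17636 + v) = (235 - 236580)/(-17636 - 318690) = -236345/(-336326) = -236345*(-1/336326) = 236345/336326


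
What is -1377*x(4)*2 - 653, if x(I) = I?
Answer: -11669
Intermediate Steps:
-1377*x(4)*2 - 653 = -5508*2 - 653 = -1377*8 - 653 = -11016 - 653 = -11669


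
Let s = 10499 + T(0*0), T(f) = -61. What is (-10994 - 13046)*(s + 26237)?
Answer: -881667000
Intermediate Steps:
s = 10438 (s = 10499 - 61 = 10438)
(-10994 - 13046)*(s + 26237) = (-10994 - 13046)*(10438 + 26237) = -24040*36675 = -881667000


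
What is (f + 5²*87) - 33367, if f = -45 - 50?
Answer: -31287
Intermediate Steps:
f = -95
(f + 5²*87) - 33367 = (-95 + 5²*87) - 33367 = (-95 + 25*87) - 33367 = (-95 + 2175) - 33367 = 2080 - 33367 = -31287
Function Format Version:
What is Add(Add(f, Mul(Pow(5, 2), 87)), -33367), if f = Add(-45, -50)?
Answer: -31287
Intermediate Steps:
f = -95
Add(Add(f, Mul(Pow(5, 2), 87)), -33367) = Add(Add(-95, Mul(Pow(5, 2), 87)), -33367) = Add(Add(-95, Mul(25, 87)), -33367) = Add(Add(-95, 2175), -33367) = Add(2080, -33367) = -31287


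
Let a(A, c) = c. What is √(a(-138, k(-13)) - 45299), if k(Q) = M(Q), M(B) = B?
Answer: 16*I*√177 ≈ 212.87*I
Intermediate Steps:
k(Q) = Q
√(a(-138, k(-13)) - 45299) = √(-13 - 45299) = √(-45312) = 16*I*√177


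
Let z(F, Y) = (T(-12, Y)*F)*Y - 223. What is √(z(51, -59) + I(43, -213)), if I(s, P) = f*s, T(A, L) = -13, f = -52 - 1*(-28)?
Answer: √37862 ≈ 194.58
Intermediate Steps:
f = -24 (f = -52 + 28 = -24)
I(s, P) = -24*s
z(F, Y) = -223 - 13*F*Y (z(F, Y) = (-13*F)*Y - 223 = -13*F*Y - 223 = -223 - 13*F*Y)
√(z(51, -59) + I(43, -213)) = √((-223 - 13*51*(-59)) - 24*43) = √((-223 + 39117) - 1032) = √(38894 - 1032) = √37862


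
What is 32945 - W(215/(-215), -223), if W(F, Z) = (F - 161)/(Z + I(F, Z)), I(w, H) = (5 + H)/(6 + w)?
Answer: 43914875/1333 ≈ 32944.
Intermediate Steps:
I(w, H) = (5 + H)/(6 + w)
W(F, Z) = (-161 + F)/(Z + (5 + Z)/(6 + F)) (W(F, Z) = (F - 161)/(Z + (5 + Z)/(6 + F)) = (-161 + F)/(Z + (5 + Z)/(6 + F)))
32945 - W(215/(-215), -223) = 32945 - (-161 + 215/(-215))*(6 + 215/(-215))/(5 - 223 - 223*(6 + 215/(-215))) = 32945 - (-161 + 215*(-1/215))*(6 + 215*(-1/215))/(5 - 223 - 223*(6 + 215*(-1/215))) = 32945 - (-161 - 1)*(6 - 1)/(5 - 223 - 223*(6 - 1)) = 32945 - (-162)*5/(5 - 223 - 223*5) = 32945 - (-162)*5/(5 - 223 - 1115) = 32945 - (-162)*5/(-1333) = 32945 - (-1)*(-162)*5/1333 = 32945 - 1*810/1333 = 32945 - 810/1333 = 43914875/1333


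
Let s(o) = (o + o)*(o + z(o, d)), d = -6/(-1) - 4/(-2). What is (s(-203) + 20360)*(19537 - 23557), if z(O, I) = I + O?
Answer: -731430960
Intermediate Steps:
d = 8 (d = -6*(-1) - 4*(-½) = 6 + 2 = 8)
s(o) = 2*o*(8 + 2*o) (s(o) = (o + o)*(o + (8 + o)) = (2*o)*(8 + 2*o) = 2*o*(8 + 2*o))
(s(-203) + 20360)*(19537 - 23557) = (4*(-203)*(4 - 203) + 20360)*(19537 - 23557) = (4*(-203)*(-199) + 20360)*(-4020) = (161588 + 20360)*(-4020) = 181948*(-4020) = -731430960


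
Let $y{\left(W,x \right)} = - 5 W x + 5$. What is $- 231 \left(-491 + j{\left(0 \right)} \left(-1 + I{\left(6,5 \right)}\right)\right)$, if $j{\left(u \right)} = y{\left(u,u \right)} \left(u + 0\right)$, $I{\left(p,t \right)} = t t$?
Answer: $113421$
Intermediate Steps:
$y{\left(W,x \right)} = 5 - 5 W x$ ($y{\left(W,x \right)} = - 5 W x + 5 = 5 - 5 W x$)
$I{\left(p,t \right)} = t^{2}$
$j{\left(u \right)} = u \left(5 - 5 u^{2}\right)$ ($j{\left(u \right)} = \left(5 - 5 u u\right) \left(u + 0\right) = \left(5 - 5 u^{2}\right) u = u \left(5 - 5 u^{2}\right)$)
$- 231 \left(-491 + j{\left(0 \right)} \left(-1 + I{\left(6,5 \right)}\right)\right) = - 231 \left(-491 + 5 \cdot 0 \left(1 - 0^{2}\right) \left(-1 + 5^{2}\right)\right) = - 231 \left(-491 + 5 \cdot 0 \left(1 - 0\right) \left(-1 + 25\right)\right) = - 231 \left(-491 + 5 \cdot 0 \left(1 + 0\right) 24\right) = - 231 \left(-491 + 5 \cdot 0 \cdot 1 \cdot 24\right) = - 231 \left(-491 + 0 \cdot 24\right) = - 231 \left(-491 + 0\right) = \left(-231\right) \left(-491\right) = 113421$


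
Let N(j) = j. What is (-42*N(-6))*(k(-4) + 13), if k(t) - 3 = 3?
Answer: 4788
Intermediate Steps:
k(t) = 6 (k(t) = 3 + 3 = 6)
(-42*N(-6))*(k(-4) + 13) = (-42*(-6))*(6 + 13) = 252*19 = 4788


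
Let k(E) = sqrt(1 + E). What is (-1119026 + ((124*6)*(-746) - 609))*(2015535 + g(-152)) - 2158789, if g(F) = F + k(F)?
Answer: -3375081438186 - 1674659*I*sqrt(151) ≈ -3.3751e+12 - 2.0579e+7*I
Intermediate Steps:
g(F) = F + sqrt(1 + F)
(-1119026 + ((124*6)*(-746) - 609))*(2015535 + g(-152)) - 2158789 = (-1119026 + ((124*6)*(-746) - 609))*(2015535 + (-152 + sqrt(1 - 152))) - 2158789 = (-1119026 + (744*(-746) - 609))*(2015535 + (-152 + sqrt(-151))) - 2158789 = (-1119026 + (-555024 - 609))*(2015535 + (-152 + I*sqrt(151))) - 2158789 = (-1119026 - 555633)*(2015383 + I*sqrt(151)) - 2158789 = -1674659*(2015383 + I*sqrt(151)) - 2158789 = (-3375079279397 - 1674659*I*sqrt(151)) - 2158789 = -3375081438186 - 1674659*I*sqrt(151)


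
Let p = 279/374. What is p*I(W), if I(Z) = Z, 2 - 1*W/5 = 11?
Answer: -12555/374 ≈ -33.570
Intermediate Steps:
W = -45 (W = 10 - 5*11 = 10 - 55 = -45)
p = 279/374 (p = 279*(1/374) = 279/374 ≈ 0.74599)
p*I(W) = (279/374)*(-45) = -12555/374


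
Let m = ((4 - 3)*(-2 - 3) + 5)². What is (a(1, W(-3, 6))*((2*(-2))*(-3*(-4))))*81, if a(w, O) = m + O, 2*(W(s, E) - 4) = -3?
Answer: -9720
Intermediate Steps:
W(s, E) = 5/2 (W(s, E) = 4 + (½)*(-3) = 4 - 3/2 = 5/2)
m = 0 (m = (1*(-5) + 5)² = (-5 + 5)² = 0² = 0)
a(w, O) = O (a(w, O) = 0 + O = O)
(a(1, W(-3, 6))*((2*(-2))*(-3*(-4))))*81 = (5*((2*(-2))*(-3*(-4)))/2)*81 = (5*(-4*12)/2)*81 = ((5/2)*(-48))*81 = -120*81 = -9720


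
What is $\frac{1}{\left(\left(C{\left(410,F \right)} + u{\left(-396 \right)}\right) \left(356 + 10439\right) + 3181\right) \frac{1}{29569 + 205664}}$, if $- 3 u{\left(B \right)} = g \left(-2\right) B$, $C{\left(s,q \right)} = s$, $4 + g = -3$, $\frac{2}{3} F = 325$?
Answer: $\frac{26137}{2708699} \approx 0.0096493$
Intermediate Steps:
$F = \frac{975}{2}$ ($F = \frac{3}{2} \cdot 325 = \frac{975}{2} \approx 487.5$)
$g = -7$ ($g = -4 - 3 = -7$)
$u{\left(B \right)} = - \frac{14 B}{3}$ ($u{\left(B \right)} = - \frac{\left(-7\right) \left(-2\right) B}{3} = - \frac{14 B}{3}$)
$\frac{1}{\left(\left(C{\left(410,F \right)} + u{\left(-396 \right)}\right) \left(356 + 10439\right) + 3181\right) \frac{1}{29569 + 205664}} = \frac{1}{\left(\left(410 - -1848\right) \left(356 + 10439\right) + 3181\right) \frac{1}{29569 + 205664}} = \frac{1}{\left(\left(410 + 1848\right) 10795 + 3181\right) \frac{1}{235233}} = \frac{1}{\left(2258 \cdot 10795 + 3181\right) \frac{1}{235233}} = \frac{1}{\left(24375110 + 3181\right) \frac{1}{235233}} = \frac{1}{24378291 \cdot \frac{1}{235233}} = \frac{1}{\frac{2708699}{26137}} = \frac{26137}{2708699}$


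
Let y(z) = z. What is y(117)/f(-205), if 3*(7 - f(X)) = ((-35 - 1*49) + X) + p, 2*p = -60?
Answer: 351/340 ≈ 1.0324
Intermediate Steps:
p = -30 (p = (½)*(-60) = -30)
f(X) = 45 - X/3 (f(X) = 7 - (((-35 - 1*49) + X) - 30)/3 = 7 - (((-35 - 49) + X) - 30)/3 = 7 - ((-84 + X) - 30)/3 = 7 - (-114 + X)/3 = 7 + (38 - X/3) = 45 - X/3)
y(117)/f(-205) = 117/(45 - ⅓*(-205)) = 117/(45 + 205/3) = 117/(340/3) = 117*(3/340) = 351/340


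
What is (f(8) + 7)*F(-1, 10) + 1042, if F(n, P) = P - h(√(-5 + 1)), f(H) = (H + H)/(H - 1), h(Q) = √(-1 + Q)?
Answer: 7944/7 - 65*√(-1 + 2*I)/7 ≈ 1127.6 - 11.812*I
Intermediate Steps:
f(H) = 2*H/(-1 + H) (f(H) = (2*H)/(-1 + H) = 2*H/(-1 + H))
F(n, P) = P - √(-1 + 2*I) (F(n, P) = P - √(-1 + √(-5 + 1)) = P - √(-1 + √(-4)) = P - √(-1 + 2*I))
(f(8) + 7)*F(-1, 10) + 1042 = (2*8/(-1 + 8) + 7)*(10 - √(-1 + 2*I)) + 1042 = (2*8/7 + 7)*(10 - √(-1 + 2*I)) + 1042 = (2*8*(⅐) + 7)*(10 - √(-1 + 2*I)) + 1042 = (16/7 + 7)*(10 - √(-1 + 2*I)) + 1042 = 65*(10 - √(-1 + 2*I))/7 + 1042 = (650/7 - 65*√(-1 + 2*I)/7) + 1042 = 7944/7 - 65*√(-1 + 2*I)/7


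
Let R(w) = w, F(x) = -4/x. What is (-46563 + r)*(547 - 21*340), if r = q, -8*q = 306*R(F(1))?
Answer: 305981130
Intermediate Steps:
q = 153 (q = -153*(-4/1)/4 = -153*(-4*1)/4 = -153*(-4)/4 = -⅛*(-1224) = 153)
r = 153
(-46563 + r)*(547 - 21*340) = (-46563 + 153)*(547 - 21*340) = -46410*(547 - 7140) = -46410*(-6593) = 305981130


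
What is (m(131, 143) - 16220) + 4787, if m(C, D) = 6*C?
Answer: -10647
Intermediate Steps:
(m(131, 143) - 16220) + 4787 = (6*131 - 16220) + 4787 = (786 - 16220) + 4787 = -15434 + 4787 = -10647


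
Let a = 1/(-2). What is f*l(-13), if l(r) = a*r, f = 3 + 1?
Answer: 26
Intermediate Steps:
f = 4
a = -½ ≈ -0.50000
l(r) = -r/2
f*l(-13) = 4*(-½*(-13)) = 4*(13/2) = 26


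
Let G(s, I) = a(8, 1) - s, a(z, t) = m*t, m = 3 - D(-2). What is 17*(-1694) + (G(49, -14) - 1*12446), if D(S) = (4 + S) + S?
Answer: -41290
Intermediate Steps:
D(S) = 4 + 2*S
m = 3 (m = 3 - (4 + 2*(-2)) = 3 - (4 - 4) = 3 - 1*0 = 3 + 0 = 3)
a(z, t) = 3*t
G(s, I) = 3 - s (G(s, I) = 3*1 - s = 3 - s)
17*(-1694) + (G(49, -14) - 1*12446) = 17*(-1694) + ((3 - 1*49) - 1*12446) = -28798 + ((3 - 49) - 12446) = -28798 + (-46 - 12446) = -28798 - 12492 = -41290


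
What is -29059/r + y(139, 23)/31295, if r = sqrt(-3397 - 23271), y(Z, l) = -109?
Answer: -109/31295 + 29059*I*sqrt(6667)/13334 ≈ -0.003483 + 177.94*I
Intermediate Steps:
r = 2*I*sqrt(6667) (r = sqrt(-26668) = 2*I*sqrt(6667) ≈ 163.3*I)
-29059/r + y(139, 23)/31295 = -29059*(-I*sqrt(6667)/13334) - 109/31295 = -(-29059)*I*sqrt(6667)/13334 - 109*1/31295 = 29059*I*sqrt(6667)/13334 - 109/31295 = -109/31295 + 29059*I*sqrt(6667)/13334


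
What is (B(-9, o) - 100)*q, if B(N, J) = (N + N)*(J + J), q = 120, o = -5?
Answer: 9600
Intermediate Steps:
B(N, J) = 4*J*N (B(N, J) = (2*N)*(2*J) = 4*J*N)
(B(-9, o) - 100)*q = (4*(-5)*(-9) - 100)*120 = (180 - 100)*120 = 80*120 = 9600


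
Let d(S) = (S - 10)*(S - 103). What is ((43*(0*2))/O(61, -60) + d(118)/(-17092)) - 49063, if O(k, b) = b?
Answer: -209646604/4273 ≈ -49063.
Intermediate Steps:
d(S) = (-103 + S)*(-10 + S) (d(S) = (-10 + S)*(-103 + S) = (-103 + S)*(-10 + S))
((43*(0*2))/O(61, -60) + d(118)/(-17092)) - 49063 = ((43*(0*2))/(-60) + (1030 + 118² - 113*118)/(-17092)) - 49063 = ((43*0)*(-1/60) + (1030 + 13924 - 13334)*(-1/17092)) - 49063 = (0*(-1/60) + 1620*(-1/17092)) - 49063 = (0 - 405/4273) - 49063 = -405/4273 - 49063 = -209646604/4273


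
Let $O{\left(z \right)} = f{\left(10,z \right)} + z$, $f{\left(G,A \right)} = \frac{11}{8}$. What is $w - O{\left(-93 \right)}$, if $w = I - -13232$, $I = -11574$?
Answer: $\frac{13997}{8} \approx 1749.6$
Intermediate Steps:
$f{\left(G,A \right)} = \frac{11}{8}$ ($f{\left(G,A \right)} = 11 \cdot \frac{1}{8} = \frac{11}{8}$)
$O{\left(z \right)} = \frac{11}{8} + z$
$w = 1658$ ($w = -11574 - -13232 = -11574 + 13232 = 1658$)
$w - O{\left(-93 \right)} = 1658 - \left(\frac{11}{8} - 93\right) = 1658 - - \frac{733}{8} = 1658 + \frac{733}{8} = \frac{13997}{8}$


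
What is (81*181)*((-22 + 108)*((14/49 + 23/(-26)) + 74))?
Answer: 8421820857/91 ≈ 9.2547e+7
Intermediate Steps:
(81*181)*((-22 + 108)*((14/49 + 23/(-26)) + 74)) = 14661*(86*((14*(1/49) + 23*(-1/26)) + 74)) = 14661*(86*((2/7 - 23/26) + 74)) = 14661*(86*(-109/182 + 74)) = 14661*(86*(13359/182)) = 14661*(574437/91) = 8421820857/91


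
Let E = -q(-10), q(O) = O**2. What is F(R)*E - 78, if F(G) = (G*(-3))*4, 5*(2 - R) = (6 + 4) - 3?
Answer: 642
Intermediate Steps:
R = 3/5 (R = 2 - ((6 + 4) - 3)/5 = 2 - (10 - 3)/5 = 2 - 1/5*7 = 2 - 7/5 = 3/5 ≈ 0.60000)
E = -100 (E = -1*(-10)**2 = -1*100 = -100)
F(G) = -12*G (F(G) = -3*G*4 = -12*G)
F(R)*E - 78 = -12*3/5*(-100) - 78 = -36/5*(-100) - 78 = 720 - 78 = 642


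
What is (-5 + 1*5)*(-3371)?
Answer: 0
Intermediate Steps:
(-5 + 1*5)*(-3371) = (-5 + 5)*(-3371) = 0*(-3371) = 0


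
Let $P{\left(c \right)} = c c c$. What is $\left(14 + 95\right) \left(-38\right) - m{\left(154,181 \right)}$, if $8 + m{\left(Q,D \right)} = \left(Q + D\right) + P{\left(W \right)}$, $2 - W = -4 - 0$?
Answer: $-4685$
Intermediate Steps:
$W = 6$ ($W = 2 - \left(-4 - 0\right) = 2 - \left(-4 + 0\right) = 2 - -4 = 2 + 4 = 6$)
$P{\left(c \right)} = c^{3}$ ($P{\left(c \right)} = c^{2} c = c^{3}$)
$m{\left(Q,D \right)} = 208 + D + Q$ ($m{\left(Q,D \right)} = -8 + \left(\left(Q + D\right) + 6^{3}\right) = -8 + \left(\left(D + Q\right) + 216\right) = -8 + \left(216 + D + Q\right) = 208 + D + Q$)
$\left(14 + 95\right) \left(-38\right) - m{\left(154,181 \right)} = \left(14 + 95\right) \left(-38\right) - \left(208 + 181 + 154\right) = 109 \left(-38\right) - 543 = -4142 - 543 = -4685$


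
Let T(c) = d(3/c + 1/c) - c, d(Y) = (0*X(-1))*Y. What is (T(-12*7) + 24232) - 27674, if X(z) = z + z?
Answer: -3358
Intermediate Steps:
X(z) = 2*z
d(Y) = 0 (d(Y) = (0*(2*(-1)))*Y = (0*(-2))*Y = 0*Y = 0)
T(c) = -c (T(c) = 0 - c = -c)
(T(-12*7) + 24232) - 27674 = (-(-12)*7 + 24232) - 27674 = (-1*(-84) + 24232) - 27674 = (84 + 24232) - 27674 = 24316 - 27674 = -3358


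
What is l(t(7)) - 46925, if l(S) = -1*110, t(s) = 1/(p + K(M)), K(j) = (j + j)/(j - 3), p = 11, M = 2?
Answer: -47035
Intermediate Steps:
K(j) = 2*j/(-3 + j) (K(j) = (2*j)/(-3 + j) = 2*j/(-3 + j))
t(s) = 1/7 (t(s) = 1/(11 + 2*2/(-3 + 2)) = 1/(11 + 2*2/(-1)) = 1/(11 + 2*2*(-1)) = 1/(11 - 4) = 1/7)
l(S) = -110
l(t(7)) - 46925 = -110 - 46925 = -47035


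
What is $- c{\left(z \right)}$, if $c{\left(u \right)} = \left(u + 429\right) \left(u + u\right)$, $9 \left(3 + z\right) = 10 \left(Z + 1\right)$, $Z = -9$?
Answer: $\frac{803356}{81} \approx 9918.0$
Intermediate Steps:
$z = - \frac{107}{9}$ ($z = -3 + \frac{10 \left(-9 + 1\right)}{9} = -3 + \frac{10 \left(-8\right)}{9} = -3 + \frac{1}{9} \left(-80\right) = -3 - \frac{80}{9} = - \frac{107}{9} \approx -11.889$)
$c{\left(u \right)} = 2 u \left(429 + u\right)$ ($c{\left(u \right)} = \left(429 + u\right) 2 u = 2 u \left(429 + u\right)$)
$- c{\left(z \right)} = - \frac{2 \left(-107\right) \left(429 - \frac{107}{9}\right)}{9} = - \frac{2 \left(-107\right) 3754}{9 \cdot 9} = \left(-1\right) \left(- \frac{803356}{81}\right) = \frac{803356}{81}$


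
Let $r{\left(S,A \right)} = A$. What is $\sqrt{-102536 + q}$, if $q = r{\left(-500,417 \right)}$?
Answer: $i \sqrt{102119} \approx 319.56 i$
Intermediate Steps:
$q = 417$
$\sqrt{-102536 + q} = \sqrt{-102536 + 417} = \sqrt{-102119} = i \sqrt{102119}$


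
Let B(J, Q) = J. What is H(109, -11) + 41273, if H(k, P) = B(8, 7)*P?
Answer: 41185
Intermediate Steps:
H(k, P) = 8*P
H(109, -11) + 41273 = 8*(-11) + 41273 = -88 + 41273 = 41185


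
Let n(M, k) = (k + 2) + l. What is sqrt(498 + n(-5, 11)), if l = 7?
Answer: sqrt(518) ≈ 22.760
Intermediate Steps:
n(M, k) = 9 + k (n(M, k) = (k + 2) + 7 = (2 + k) + 7 = 9 + k)
sqrt(498 + n(-5, 11)) = sqrt(498 + (9 + 11)) = sqrt(498 + 20) = sqrt(518)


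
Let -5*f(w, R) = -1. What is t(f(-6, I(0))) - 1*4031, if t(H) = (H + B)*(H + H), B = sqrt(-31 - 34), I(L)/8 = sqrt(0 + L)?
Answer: -100773/25 + 2*I*sqrt(65)/5 ≈ -4030.9 + 3.2249*I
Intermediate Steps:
I(L) = 8*sqrt(L) (I(L) = 8*sqrt(0 + L) = 8*sqrt(L))
B = I*sqrt(65) (B = sqrt(-65) = I*sqrt(65) ≈ 8.0623*I)
f(w, R) = 1/5 (f(w, R) = -1/5*(-1) = 1/5)
t(H) = 2*H*(H + I*sqrt(65)) (t(H) = (H + I*sqrt(65))*(H + H) = (H + I*sqrt(65))*(2*H) = 2*H*(H + I*sqrt(65)))
t(f(-6, I(0))) - 1*4031 = 2*(1/5)*(1/5 + I*sqrt(65)) - 1*4031 = (2/25 + 2*I*sqrt(65)/5) - 4031 = -100773/25 + 2*I*sqrt(65)/5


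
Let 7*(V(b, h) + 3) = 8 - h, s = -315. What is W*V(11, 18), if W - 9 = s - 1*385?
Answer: 21421/7 ≈ 3060.1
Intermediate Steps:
V(b, h) = -13/7 - h/7 (V(b, h) = -3 + (8 - h)/7 = -3 + (8/7 - h/7) = -13/7 - h/7)
W = -691 (W = 9 + (-315 - 1*385) = 9 + (-315 - 385) = 9 - 700 = -691)
W*V(11, 18) = -691*(-13/7 - ⅐*18) = -691*(-13/7 - 18/7) = -691*(-31/7) = 21421/7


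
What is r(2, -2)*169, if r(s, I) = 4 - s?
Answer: 338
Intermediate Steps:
r(2, -2)*169 = (4 - 1*2)*169 = (4 - 2)*169 = 2*169 = 338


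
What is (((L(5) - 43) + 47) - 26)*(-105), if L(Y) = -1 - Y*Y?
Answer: 5040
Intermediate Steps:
L(Y) = -1 - Y²
(((L(5) - 43) + 47) - 26)*(-105) = ((((-1 - 1*5²) - 43) + 47) - 26)*(-105) = ((((-1 - 1*25) - 43) + 47) - 26)*(-105) = ((((-1 - 25) - 43) + 47) - 26)*(-105) = (((-26 - 43) + 47) - 26)*(-105) = ((-69 + 47) - 26)*(-105) = (-22 - 26)*(-105) = -48*(-105) = 5040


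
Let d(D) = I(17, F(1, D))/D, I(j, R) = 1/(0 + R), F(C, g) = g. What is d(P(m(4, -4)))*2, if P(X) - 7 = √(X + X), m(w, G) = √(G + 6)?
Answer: 2/(7 + 2^(¾))² ≈ 0.026535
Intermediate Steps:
m(w, G) = √(6 + G)
I(j, R) = 1/R
P(X) = 7 + √2*√X (P(X) = 7 + √(X + X) = 7 + √(2*X) = 7 + √2*√X)
d(D) = D⁻² (d(D) = 1/(D*D) = D⁻²)
d(P(m(4, -4)))*2 = 2/(7 + √2*√(√(6 - 4)))² = 2/(7 + √2*√(√2))² = 2/(7 + √2*2^(¼))² = 2/(7 + 2^(¾))²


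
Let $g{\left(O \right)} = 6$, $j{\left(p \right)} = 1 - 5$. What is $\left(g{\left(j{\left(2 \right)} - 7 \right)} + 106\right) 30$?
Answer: $3360$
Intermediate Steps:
$j{\left(p \right)} = -4$
$\left(g{\left(j{\left(2 \right)} - 7 \right)} + 106\right) 30 = \left(6 + 106\right) 30 = 112 \cdot 30 = 3360$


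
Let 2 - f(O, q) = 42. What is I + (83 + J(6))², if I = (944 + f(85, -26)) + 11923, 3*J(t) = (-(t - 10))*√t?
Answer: 59180/3 + 664*√6/3 ≈ 20269.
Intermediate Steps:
f(O, q) = -40 (f(O, q) = 2 - 1*42 = 2 - 42 = -40)
J(t) = √t*(10 - t)/3 (J(t) = ((-(t - 10))*√t)/3 = ((-(-10 + t))*√t)/3 = ((10 - t)*√t)/3 = (√t*(10 - t))/3 = √t*(10 - t)/3)
I = 12827 (I = (944 - 40) + 11923 = 904 + 11923 = 12827)
I + (83 + J(6))² = 12827 + (83 + √6*(10 - 1*6)/3)² = 12827 + (83 + √6*(10 - 6)/3)² = 12827 + (83 + (⅓)*√6*4)² = 12827 + (83 + 4*√6/3)²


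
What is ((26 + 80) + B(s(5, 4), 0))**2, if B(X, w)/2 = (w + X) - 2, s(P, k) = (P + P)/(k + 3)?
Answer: 538756/49 ≈ 10995.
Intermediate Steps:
s(P, k) = 2*P/(3 + k) (s(P, k) = (2*P)/(3 + k) = 2*P/(3 + k))
B(X, w) = -4 + 2*X + 2*w (B(X, w) = 2*((w + X) - 2) = 2*((X + w) - 2) = 2*(-2 + X + w) = -4 + 2*X + 2*w)
((26 + 80) + B(s(5, 4), 0))**2 = ((26 + 80) + (-4 + 2*(2*5/(3 + 4)) + 2*0))**2 = (106 + (-4 + 2*(2*5/7) + 0))**2 = (106 + (-4 + 2*(2*5*(1/7)) + 0))**2 = (106 + (-4 + 2*(10/7) + 0))**2 = (106 + (-4 + 20/7 + 0))**2 = (106 - 8/7)**2 = (734/7)**2 = 538756/49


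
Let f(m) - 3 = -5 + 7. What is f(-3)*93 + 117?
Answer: 582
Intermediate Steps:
f(m) = 5 (f(m) = 3 + (-5 + 7) = 3 + 2 = 5)
f(-3)*93 + 117 = 5*93 + 117 = 465 + 117 = 582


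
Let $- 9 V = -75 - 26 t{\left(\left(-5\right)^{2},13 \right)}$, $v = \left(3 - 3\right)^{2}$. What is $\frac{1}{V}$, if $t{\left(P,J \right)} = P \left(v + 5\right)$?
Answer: $\frac{9}{3325} \approx 0.0027068$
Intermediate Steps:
$v = 0$ ($v = 0^{2} = 0$)
$t{\left(P,J \right)} = 5 P$ ($t{\left(P,J \right)} = P \left(0 + 5\right) = P 5 = 5 P$)
$V = \frac{3325}{9}$ ($V = - \frac{-75 - 26 \cdot 5 \left(-5\right)^{2}}{9} = - \frac{-75 - 26 \cdot 5 \cdot 25}{9} = - \frac{-75 - 3250}{9} = \left(- \frac{1}{9}\right) \left(-3325\right) = \frac{3325}{9} \approx 369.44$)
$\frac{1}{V} = \frac{1}{\frac{3325}{9}} = \frac{9}{3325}$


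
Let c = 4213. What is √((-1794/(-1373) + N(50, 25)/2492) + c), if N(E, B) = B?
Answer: 3*√1370445643624211/1710758 ≈ 64.918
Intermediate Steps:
√((-1794/(-1373) + N(50, 25)/2492) + c) = √((-1794/(-1373) + 25/2492) + 4213) = √((-1794*(-1/1373) + 25*(1/2492)) + 4213) = √((1794/1373 + 25/2492) + 4213) = √(4504973/3421516 + 4213) = √(14419351881/3421516) = 3*√1370445643624211/1710758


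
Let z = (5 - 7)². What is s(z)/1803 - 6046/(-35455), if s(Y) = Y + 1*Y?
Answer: 11184578/63925365 ≈ 0.17496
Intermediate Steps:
z = 4 (z = (-2)² = 4)
s(Y) = 2*Y (s(Y) = Y + Y = 2*Y)
s(z)/1803 - 6046/(-35455) = (2*4)/1803 - 6046/(-35455) = 8*(1/1803) - 6046*(-1/35455) = 8/1803 + 6046/35455 = 11184578/63925365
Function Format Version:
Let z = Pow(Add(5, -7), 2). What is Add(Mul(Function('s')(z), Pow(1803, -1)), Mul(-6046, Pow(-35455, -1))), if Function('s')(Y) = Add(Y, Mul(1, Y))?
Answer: Rational(11184578, 63925365) ≈ 0.17496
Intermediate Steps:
z = 4 (z = Pow(-2, 2) = 4)
Function('s')(Y) = Mul(2, Y) (Function('s')(Y) = Add(Y, Y) = Mul(2, Y))
Add(Mul(Function('s')(z), Pow(1803, -1)), Mul(-6046, Pow(-35455, -1))) = Add(Mul(Mul(2, 4), Pow(1803, -1)), Mul(-6046, Pow(-35455, -1))) = Add(Mul(8, Rational(1, 1803)), Mul(-6046, Rational(-1, 35455))) = Add(Rational(8, 1803), Rational(6046, 35455)) = Rational(11184578, 63925365)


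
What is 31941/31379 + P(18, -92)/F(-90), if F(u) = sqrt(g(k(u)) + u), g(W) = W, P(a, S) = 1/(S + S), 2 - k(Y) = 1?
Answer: 31941/31379 + I*sqrt(89)/16376 ≈ 1.0179 + 0.00057609*I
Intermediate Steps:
k(Y) = 1 (k(Y) = 2 - 1*1 = 2 - 1 = 1)
P(a, S) = 1/(2*S)
F(u) = sqrt(1 + u)
31941/31379 + P(18, -92)/F(-90) = 31941/31379 + ((1/2)/(-92))/(sqrt(1 - 90)) = 31941*(1/31379) + ((1/2)*(-1/92))/(sqrt(-89)) = 31941/31379 - (-I*sqrt(89)/89)/184 = 31941/31379 - (-1)*I*sqrt(89)/16376 = 31941/31379 + I*sqrt(89)/16376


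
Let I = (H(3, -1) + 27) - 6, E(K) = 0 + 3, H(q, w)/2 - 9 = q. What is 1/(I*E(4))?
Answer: 1/135 ≈ 0.0074074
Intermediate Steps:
H(q, w) = 18 + 2*q
E(K) = 3
I = 45 (I = ((18 + 2*3) + 27) - 6 = ((18 + 6) + 27) - 6 = (24 + 27) - 6 = 51 - 6 = 45)
1/(I*E(4)) = 1/(45*3) = 1/135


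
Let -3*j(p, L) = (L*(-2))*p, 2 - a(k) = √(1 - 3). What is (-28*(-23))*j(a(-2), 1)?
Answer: 2576/3 - 1288*I*√2/3 ≈ 858.67 - 607.17*I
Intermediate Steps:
a(k) = 2 - I*√2 (a(k) = 2 - √(1 - 3) = 2 - √(-2) = 2 - I*√2)
j(p, L) = 2*L*p/3 (j(p, L) = -L*(-2)*p/3 = -(-2*L)*p/3 = -(-2)*L*p/3 = 2*L*p/3)
(-28*(-23))*j(a(-2), 1) = (-28*(-23))*((⅔)*1*(2 - I*√2)) = 644*(4/3 - 2*I*√2/3) = 2576/3 - 1288*I*√2/3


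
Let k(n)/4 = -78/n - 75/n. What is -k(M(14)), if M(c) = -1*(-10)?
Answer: 306/5 ≈ 61.200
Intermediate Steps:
M(c) = 10
k(n) = -612/n (k(n) = 4*(-78/n - 75/n) = 4*(-153/n) = -612/n)
-k(M(14)) = -(-612)/10 = -1*(-306/5) = 306/5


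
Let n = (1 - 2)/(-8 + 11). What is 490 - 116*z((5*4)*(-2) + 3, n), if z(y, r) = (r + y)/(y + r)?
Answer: 374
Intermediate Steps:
n = -⅓ (n = -1/3 = -1*⅓ = -⅓ ≈ -0.33333)
z(y, r) = 1 (z(y, r) = (r + y)/(r + y) = 1)
490 - 116*z((5*4)*(-2) + 3, n) = 490 - 116*1 = 490 - 116 = 374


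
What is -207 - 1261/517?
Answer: -108280/517 ≈ -209.44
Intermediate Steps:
-207 - 1261/517 = -108280/517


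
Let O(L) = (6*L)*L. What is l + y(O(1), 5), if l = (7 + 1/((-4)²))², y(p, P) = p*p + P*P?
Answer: 28385/256 ≈ 110.88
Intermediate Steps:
O(L) = 6*L²
y(p, P) = P² + p² (y(p, P) = p² + P² = P² + p²)
l = 12769/256 (l = (7 + 1/16)² = (113/16)² = 12769/256 ≈ 49.879)
l + y(O(1), 5) = 12769/256 + (5² + (6*1²)²) = 12769/256 + (25 + (6*1)²) = 12769/256 + (25 + 6²) = 12769/256 + (25 + 36) = 12769/256 + 61 = 28385/256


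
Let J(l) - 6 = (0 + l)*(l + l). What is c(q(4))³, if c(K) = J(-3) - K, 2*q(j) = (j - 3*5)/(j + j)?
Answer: 61629875/4096 ≈ 15046.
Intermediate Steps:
J(l) = 6 + 2*l² (J(l) = 6 + (0 + l)*(l + l) = 6 + l*(2*l) = 6 + 2*l²)
q(j) = (-15 + j)/(4*j) (q(j) = ((j - 3*5)/(j + j))/2 = ((j - 15)/((2*j)))/2 = ((-15 + j)*(1/(2*j)))/2 = ((-15 + j)/(2*j))/2 = (-15 + j)/(4*j))
c(K) = 24 - K (c(K) = (6 + 2*(-3)²) - K = (6 + 2*9) - K = (6 + 18) - K = 24 - K)
c(q(4))³ = (24 - (-15 + 4)/(4*4))³ = (24 - (-11)/(4*4))³ = (24 - 1*(-11/16))³ = (24 + 11/16)³ = (395/16)³ = 61629875/4096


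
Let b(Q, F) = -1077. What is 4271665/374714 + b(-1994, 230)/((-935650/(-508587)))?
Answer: -50313033820709/87650288525 ≈ -574.02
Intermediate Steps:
4271665/374714 + b(-1994, 230)/((-935650/(-508587))) = 4271665/374714 - 1077/((-935650/(-508587))) = 4271665*(1/374714) - 1077/((-935650*(-1/508587))) = 4271665/374714 - 1077/935650/508587 = 4271665/374714 - 1077*508587/935650 = 4271665/374714 - 547748199/935650 = -50313033820709/87650288525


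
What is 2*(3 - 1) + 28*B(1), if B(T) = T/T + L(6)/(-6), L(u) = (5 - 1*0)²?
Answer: -254/3 ≈ -84.667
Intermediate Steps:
L(u) = 25 (L(u) = (5 + 0)² = 5² = 25)
B(T) = -19/6 (B(T) = T/T + 25/(-6) = 1 + 25*(-⅙) = 1 - 25/6 = -19/6)
2*(3 - 1) + 28*B(1) = 2*(3 - 1) + 28*(-19/6) = 2*2 - 266/3 = 4 - 266/3 = -254/3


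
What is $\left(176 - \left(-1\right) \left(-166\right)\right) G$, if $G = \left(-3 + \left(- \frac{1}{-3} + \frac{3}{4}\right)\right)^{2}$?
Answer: $\frac{2645}{72} \approx 36.736$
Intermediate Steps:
$G = \frac{529}{144}$ ($G = \left(-3 + \left(\left(-1\right) \left(- \frac{1}{3}\right) + 3 \cdot \frac{1}{4}\right)\right)^{2} = \left(-3 + \left(\frac{1}{3} + \frac{3}{4}\right)\right)^{2} = \left(-3 + \frac{13}{12}\right)^{2} = \left(- \frac{23}{12}\right)^{2} = \frac{529}{144} \approx 3.6736$)
$\left(176 - \left(-1\right) \left(-166\right)\right) G = \left(176 - \left(-1\right) \left(-166\right)\right) \frac{529}{144} = \left(176 - 166\right) \frac{529}{144} = 10 \cdot \frac{529}{144} = \frac{2645}{72}$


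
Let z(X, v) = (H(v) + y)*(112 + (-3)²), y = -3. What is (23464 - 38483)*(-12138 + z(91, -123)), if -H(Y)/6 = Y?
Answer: -1153414143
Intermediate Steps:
H(Y) = -6*Y
z(X, v) = -363 - 726*v (z(X, v) = (-6*v - 3)*(112 + (-3)²) = (-3 - 6*v)*(112 + 9) = (-3 - 6*v)*121 = -363 - 726*v)
(23464 - 38483)*(-12138 + z(91, -123)) = (23464 - 38483)*(-12138 + (-363 - 726*(-123))) = -15019*(-12138 + (-363 + 89298)) = -15019*(-12138 + 88935) = -15019*76797 = -1153414143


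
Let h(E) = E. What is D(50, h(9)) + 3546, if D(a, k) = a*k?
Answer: 3996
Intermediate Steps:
D(50, h(9)) + 3546 = 50*9 + 3546 = 450 + 3546 = 3996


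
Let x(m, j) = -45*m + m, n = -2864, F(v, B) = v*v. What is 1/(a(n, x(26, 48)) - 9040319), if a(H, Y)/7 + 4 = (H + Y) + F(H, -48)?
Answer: 1/48349069 ≈ 2.0683e-8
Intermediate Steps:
F(v, B) = v²
x(m, j) = -44*m
a(H, Y) = -28 + 7*H + 7*Y + 7*H² (a(H, Y) = -28 + 7*((H + Y) + H²) = -28 + 7*(H + Y + H²) = -28 + (7*H + 7*Y + 7*H²) = -28 + 7*H + 7*Y + 7*H²)
1/(a(n, x(26, 48)) - 9040319) = 1/((-28 + 7*(-2864) + 7*(-44*26) + 7*(-2864)²) - 9040319) = 1/((-28 - 20048 + 7*(-1144) + 7*8202496) - 9040319) = 1/((-28 - 20048 - 8008 + 57417472) - 9040319) = 1/(57389388 - 9040319) = 1/48349069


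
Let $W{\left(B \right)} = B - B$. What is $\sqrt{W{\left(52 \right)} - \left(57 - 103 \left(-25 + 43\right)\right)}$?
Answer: $\sqrt{1797} \approx 42.391$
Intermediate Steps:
$W{\left(B \right)} = 0$
$\sqrt{W{\left(52 \right)} - \left(57 - 103 \left(-25 + 43\right)\right)} = \sqrt{0 - \left(57 - 103 \left(-25 + 43\right)\right)} = \sqrt{0 + \left(103 \cdot 18 - 57\right)} = \sqrt{0 + \left(1854 - 57\right)} = \sqrt{0 + 1797} = \sqrt{1797}$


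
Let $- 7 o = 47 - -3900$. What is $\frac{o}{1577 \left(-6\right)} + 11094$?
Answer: $\frac{734803943}{66234} \approx 11094.0$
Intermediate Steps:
$o = - \frac{3947}{7}$ ($o = - \frac{47 - -3900}{7} = - \frac{47 + 3900}{7} = \left(- \frac{1}{7}\right) 3947 = - \frac{3947}{7} \approx -563.86$)
$\frac{o}{1577 \left(-6\right)} + 11094 = - \frac{3947}{7 \cdot 1577 \left(-6\right)} + 11094 = - \frac{3947}{7 \left(-9462\right)} + 11094 = \left(- \frac{3947}{7}\right) \left(- \frac{1}{9462}\right) + 11094 = \frac{3947}{66234} + 11094 = \frac{734803943}{66234}$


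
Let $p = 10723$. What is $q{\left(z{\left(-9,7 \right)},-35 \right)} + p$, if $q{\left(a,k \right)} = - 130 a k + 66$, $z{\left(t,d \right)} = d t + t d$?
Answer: $-562511$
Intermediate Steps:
$z{\left(t,d \right)} = 2 d t$ ($z{\left(t,d \right)} = d t + d t = 2 d t$)
$q{\left(a,k \right)} = 66 - 130 a k$ ($q{\left(a,k \right)} = - 130 a k + 66 = 66 - 130 a k$)
$q{\left(z{\left(-9,7 \right)},-35 \right)} + p = \left(66 - 130 \cdot 2 \cdot 7 \left(-9\right) \left(-35\right)\right) + 10723 = \left(66 - \left(-16380\right) \left(-35\right)\right) + 10723 = \left(66 - 573300\right) + 10723 = -573234 + 10723 = -562511$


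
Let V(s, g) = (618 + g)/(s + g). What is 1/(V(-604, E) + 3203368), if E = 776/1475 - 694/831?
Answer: 370358347/1186393698753068 ≈ 3.1217e-7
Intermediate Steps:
E = -378794/1225725 (E = 776*(1/1475) - 694*1/831 = 776/1475 - 694/831 = -378794/1225725 ≈ -0.30904)
V(s, g) = (618 + g)/(g + s)
1/(V(-604, E) + 3203368) = 1/((618 - 378794/1225725)/(-378794/1225725 - 604) + 3203368) = 1/((757119256/1225725)/(-740716694/1225725) + 3203368) = 1/(-1225725/740716694*757119256/1225725 + 3203368) = 1/(-378559628/370358347 + 3203368) = 1/(1186393698753068/370358347) = 370358347/1186393698753068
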